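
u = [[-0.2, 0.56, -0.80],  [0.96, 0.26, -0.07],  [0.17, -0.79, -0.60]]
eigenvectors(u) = [[(0.57+0j), (0.14+0.57j), (0.14-0.57j)],  [0.76+0.00j, 0.18-0.42j, (0.18+0.42j)],  [(-0.32+0j), (0.67+0j), (0.67-0j)]]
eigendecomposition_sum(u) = [[(0.32+0j), (0.43+0j), -0.18+0.00j], [(0.43+0j), 0.58+0.00j, -0.24+0.00j], [(-0.18+0j), -0.24+0.00j, 0.10+0.00j]] + [[-0.26+0.22j, (0.06-0.26j), (-0.31-0.24j)], [(0.26-0.02j), (-0.16+0.13j), 0.09+0.29j], [0.17+0.35j, (-0.27-0.14j), (-0.35+0.28j)]] + [[-0.26-0.22j, 0.06+0.26j, -0.31+0.24j], [0.26+0.02j, -0.16-0.13j, (0.09-0.29j)], [0.17-0.35j, -0.27+0.14j, (-0.35-0.28j)]]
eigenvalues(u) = [(1+0j), (-0.77+0.64j), (-0.77-0.64j)]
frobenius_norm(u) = 1.73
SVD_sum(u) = [[0.05, -0.14, -0.17],[0.02, -0.06, -0.07],[0.21, -0.60, -0.74]] + [[0.34, 0.48, -0.29], [0.38, 0.53, -0.32], [-0.12, -0.16, 0.10]] + [[-0.59,0.22,-0.34], [0.56,-0.21,0.32], [0.08,-0.03,0.04]]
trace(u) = -0.54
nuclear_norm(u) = 3.00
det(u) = 1.00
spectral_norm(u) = 1.01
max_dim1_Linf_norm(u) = 0.96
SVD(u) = [[0.22, 0.66, -0.72], [0.10, 0.72, 0.69], [0.97, -0.22, 0.09]] @ diag([1.0068727942749538, 1.0014577631996449, 0.9919624613240716]) @ [[0.21, -0.61, -0.76], [0.52, 0.73, -0.44], [0.83, -0.30, 0.48]]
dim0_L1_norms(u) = [1.33, 1.61, 1.47]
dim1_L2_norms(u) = [1.0, 1.0, 1.01]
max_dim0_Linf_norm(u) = 0.96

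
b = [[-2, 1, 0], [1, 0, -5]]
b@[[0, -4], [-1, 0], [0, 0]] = [[-1, 8], [0, -4]]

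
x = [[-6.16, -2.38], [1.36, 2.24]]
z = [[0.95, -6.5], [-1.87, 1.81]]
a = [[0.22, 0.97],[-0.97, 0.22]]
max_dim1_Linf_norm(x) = 6.16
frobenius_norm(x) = 7.10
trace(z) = 2.76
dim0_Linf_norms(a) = [0.97, 0.97]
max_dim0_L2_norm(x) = 6.31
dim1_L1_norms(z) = [7.45, 3.68]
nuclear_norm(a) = 1.99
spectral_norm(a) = 0.99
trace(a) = 0.44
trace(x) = -3.92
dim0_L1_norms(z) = [2.82, 8.31]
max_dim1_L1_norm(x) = 8.54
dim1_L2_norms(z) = [6.57, 2.6]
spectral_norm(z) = 6.90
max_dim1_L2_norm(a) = 0.99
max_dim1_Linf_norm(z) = 6.5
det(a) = 0.99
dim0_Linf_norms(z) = [1.87, 6.5]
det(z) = -10.44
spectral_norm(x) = 6.94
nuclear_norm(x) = 8.46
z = x @ a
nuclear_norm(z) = 8.41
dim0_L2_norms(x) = [6.31, 3.27]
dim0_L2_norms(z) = [2.1, 6.75]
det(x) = -10.56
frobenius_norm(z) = 7.07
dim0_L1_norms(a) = [1.19, 1.19]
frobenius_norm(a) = 1.41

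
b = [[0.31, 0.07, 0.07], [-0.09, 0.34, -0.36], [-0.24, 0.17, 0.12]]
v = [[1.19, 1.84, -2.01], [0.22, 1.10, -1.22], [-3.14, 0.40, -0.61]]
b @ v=[[0.16, 0.68, -0.75], [1.1, 0.06, -0.01], [-0.62, -0.21, 0.20]]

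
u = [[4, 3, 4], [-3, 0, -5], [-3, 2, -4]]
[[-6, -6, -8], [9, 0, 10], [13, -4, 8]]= u @ [[-3, 0, 0], [2, -2, 0], [0, 0, -2]]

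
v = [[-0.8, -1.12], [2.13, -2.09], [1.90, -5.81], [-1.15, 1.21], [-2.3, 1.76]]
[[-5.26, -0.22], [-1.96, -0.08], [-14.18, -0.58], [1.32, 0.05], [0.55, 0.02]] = v @ [[2.17, 0.09], [3.15, 0.13]]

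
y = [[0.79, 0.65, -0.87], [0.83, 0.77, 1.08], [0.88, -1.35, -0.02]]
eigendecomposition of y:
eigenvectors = [[(0.75+0j), 0.00-0.44j, 0.44j], [0.65+0.00j, (0.02+0.52j), (0.02-0.52j)], [(-0.14+0j), -0.73+0.00j, -0.73-0.00j]]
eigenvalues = [(1.51+0j), (0.02+1.49j), (0.02-1.49j)]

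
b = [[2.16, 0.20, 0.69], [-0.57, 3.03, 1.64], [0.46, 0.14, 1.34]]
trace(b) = 6.53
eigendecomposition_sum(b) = [[0.15,0.01,-0.36], [0.32,0.02,-0.78], [-0.35,-0.02,0.84]] + [[2.19, -0.76, 0.24], [-0.35, 0.12, -0.04], [0.89, -0.31, 0.10]] + [[-0.18, 0.95, 0.81], [-0.54, 2.88, 2.46], [-0.09, 0.47, 0.4]]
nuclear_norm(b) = 6.87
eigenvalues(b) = [1.01, 2.41, 3.11]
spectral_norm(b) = 3.58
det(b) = 7.56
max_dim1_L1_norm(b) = 5.24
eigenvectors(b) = [[0.30, 0.92, 0.31], [0.65, -0.15, 0.94], [-0.7, 0.37, 0.15]]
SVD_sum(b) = [[-0.02, 0.37, 0.24], [-0.17, 2.87, 1.91], [-0.04, 0.69, 0.46]] + [[2.06, -0.34, 0.70],[-0.45, 0.08, -0.15],[0.78, -0.13, 0.27]] + [[0.12, 0.18, -0.26], [0.05, 0.08, -0.12], [-0.28, -0.42, 0.61]]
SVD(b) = [[0.12, 0.92, 0.38], [0.96, -0.2, 0.17], [0.23, 0.35, -0.91]] @ diag([3.5818562432525756, 2.409740970454788, 0.8759876186249226]) @ [[-0.05, 0.83, 0.55], [0.93, -0.16, 0.32], [0.35, 0.53, -0.77]]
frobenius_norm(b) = 4.40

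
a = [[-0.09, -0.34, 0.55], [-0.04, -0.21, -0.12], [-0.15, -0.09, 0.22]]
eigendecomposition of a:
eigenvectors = [[0.88+0.00j, (0.88-0j), -0.53+0.00j], [-0.19-0.00j, (-0.19+0j), (-0.79+0j)], [0.19+0.39j, 0.19-0.39j, -0.30+0.00j]]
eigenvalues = [(0.1+0.24j), (0.1-0.24j), (-0.28+0j)]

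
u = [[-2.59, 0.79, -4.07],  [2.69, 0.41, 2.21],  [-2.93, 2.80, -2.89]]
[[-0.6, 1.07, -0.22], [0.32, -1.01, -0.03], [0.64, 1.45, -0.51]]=u@[[-0.24, -0.41, -0.01],[0.36, 0.11, -0.16],[0.37, 0.02, 0.03]]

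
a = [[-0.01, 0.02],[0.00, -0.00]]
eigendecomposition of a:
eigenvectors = [[1.00, 0.89],[0.0, 0.45]]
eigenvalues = [-0.01, -0.0]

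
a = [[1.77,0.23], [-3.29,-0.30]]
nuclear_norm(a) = 3.81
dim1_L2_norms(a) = [1.78, 3.3]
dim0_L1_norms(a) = [5.06, 0.53]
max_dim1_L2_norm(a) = 3.3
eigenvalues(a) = [1.3, 0.17]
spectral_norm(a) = 3.75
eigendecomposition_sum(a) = [[1.84, 0.27], [-3.8, -0.55]] + [[-0.07, -0.04], [0.51, 0.25]]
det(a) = 0.23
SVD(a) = [[-0.48, 0.88], [0.88, 0.48]] @ diag([3.754502130439723, 0.060114495120439926]) @ [[-1.00, -0.10], [-0.10, 1.00]]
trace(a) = 1.47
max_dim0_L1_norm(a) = 5.06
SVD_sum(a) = [[1.78, 0.18], [-3.29, -0.33]] + [[-0.01, 0.05],  [-0.00, 0.03]]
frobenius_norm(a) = 3.75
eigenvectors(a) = [[0.44, -0.14],[-0.90, 0.99]]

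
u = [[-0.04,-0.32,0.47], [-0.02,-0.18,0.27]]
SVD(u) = [[-0.87, -0.50],  [-0.50, 0.87]] @ diag([0.6561908541741721, 0.0036827840244136167]) @ [[0.07,0.56,-0.83],[0.66,0.59,0.46]]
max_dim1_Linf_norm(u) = 0.47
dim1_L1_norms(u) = [0.83, 0.47]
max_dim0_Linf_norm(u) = 0.47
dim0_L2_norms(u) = [0.04, 0.37, 0.54]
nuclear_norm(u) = 0.66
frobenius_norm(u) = 0.66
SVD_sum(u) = [[-0.04,  -0.32,  0.47], [-0.02,  -0.18,  0.27]] + [[-0.0,  -0.00,  -0.0],[0.00,  0.00,  0.00]]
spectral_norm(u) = 0.66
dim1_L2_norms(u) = [0.57, 0.33]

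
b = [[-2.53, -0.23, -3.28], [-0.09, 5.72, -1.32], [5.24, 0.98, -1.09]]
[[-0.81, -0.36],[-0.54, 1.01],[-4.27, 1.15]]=b @[[-0.67, 0.18],[0.07, 0.17],[0.76, -0.04]]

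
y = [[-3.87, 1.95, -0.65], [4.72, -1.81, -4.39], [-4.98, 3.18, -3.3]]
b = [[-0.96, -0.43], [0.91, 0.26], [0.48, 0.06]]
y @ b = [[5.18,2.13], [-8.29,-2.76], [6.09,2.77]]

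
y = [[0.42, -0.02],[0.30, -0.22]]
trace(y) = 0.20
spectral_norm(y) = 0.54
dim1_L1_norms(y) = [0.44, 0.52]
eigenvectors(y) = [[0.90, 0.03], [0.43, 1.00]]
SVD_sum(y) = [[0.39, -0.12],[0.34, -0.10]] + [[0.03, 0.10], [-0.04, -0.12]]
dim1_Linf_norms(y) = [0.42, 0.3]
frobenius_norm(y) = 0.56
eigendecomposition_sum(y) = [[0.42, -0.01], [0.20, -0.01]] + [[0.00,-0.01], [0.10,-0.21]]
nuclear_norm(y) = 0.70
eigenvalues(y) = [0.41, -0.21]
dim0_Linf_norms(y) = [0.42, 0.22]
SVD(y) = [[-0.76, -0.65],[-0.65, 0.76]] @ diag([0.5379646065725916, 0.16060536129032754]) @ [[-0.96, 0.3], [-0.30, -0.96]]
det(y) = -0.09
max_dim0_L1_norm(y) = 0.72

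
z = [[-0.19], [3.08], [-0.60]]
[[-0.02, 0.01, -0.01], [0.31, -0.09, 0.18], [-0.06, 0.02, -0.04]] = z@[[0.1,-0.03,0.06]]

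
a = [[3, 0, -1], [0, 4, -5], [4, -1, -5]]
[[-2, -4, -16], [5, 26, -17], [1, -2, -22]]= a@[[-1, -2, -5], [0, 4, -3], [-1, -2, 1]]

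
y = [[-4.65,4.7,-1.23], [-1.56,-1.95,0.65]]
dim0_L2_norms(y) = [4.9, 5.09, 1.39]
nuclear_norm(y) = 9.28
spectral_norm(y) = 6.74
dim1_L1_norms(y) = [10.58, 4.16]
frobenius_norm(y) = 7.20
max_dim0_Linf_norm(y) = 4.7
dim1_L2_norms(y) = [6.72, 2.58]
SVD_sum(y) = [[-4.52, 4.81, -1.27], [0.32, -0.34, 0.09]] + [[-0.13,-0.11,0.04], [-1.88,-1.61,0.56]]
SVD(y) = [[-1.00, 0.07], [0.07, 1.0]] @ diag([6.739062543918808, 2.5434299733137085]) @ [[0.67, -0.72, 0.19],  [-0.74, -0.64, 0.22]]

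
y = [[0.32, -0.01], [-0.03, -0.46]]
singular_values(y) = [0.46, 0.32]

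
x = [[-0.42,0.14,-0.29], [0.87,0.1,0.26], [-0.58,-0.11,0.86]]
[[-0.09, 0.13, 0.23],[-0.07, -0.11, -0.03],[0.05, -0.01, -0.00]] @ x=[[0.02, -0.02, 0.26], [-0.05, -0.02, -0.03], [-0.03, 0.01, -0.02]]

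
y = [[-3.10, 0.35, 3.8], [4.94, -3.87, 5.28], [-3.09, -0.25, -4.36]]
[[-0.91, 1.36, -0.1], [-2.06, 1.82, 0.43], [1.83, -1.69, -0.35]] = y @ [[-0.12, 0.02, 0.07],[-0.07, 0.06, 0.02],[-0.33, 0.37, 0.03]]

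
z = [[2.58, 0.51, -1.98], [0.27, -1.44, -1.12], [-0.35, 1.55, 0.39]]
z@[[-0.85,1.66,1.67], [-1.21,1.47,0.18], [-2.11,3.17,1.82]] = [[1.37, -1.24, 0.80], [3.88, -5.22, -1.85], [-2.4, 2.93, 0.4]]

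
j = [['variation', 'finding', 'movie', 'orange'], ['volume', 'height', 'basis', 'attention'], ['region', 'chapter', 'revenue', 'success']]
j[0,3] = 'orange'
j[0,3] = 'orange'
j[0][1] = 'finding'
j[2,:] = ['region', 'chapter', 'revenue', 'success']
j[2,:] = ['region', 'chapter', 'revenue', 'success']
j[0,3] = 'orange'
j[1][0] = 'volume'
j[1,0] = 'volume'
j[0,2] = 'movie'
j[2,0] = 'region'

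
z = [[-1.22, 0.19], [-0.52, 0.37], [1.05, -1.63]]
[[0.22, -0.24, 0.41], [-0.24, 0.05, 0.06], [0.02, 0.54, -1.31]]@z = [[0.29, -0.72], [0.33, -0.12], [-1.68, 2.34]]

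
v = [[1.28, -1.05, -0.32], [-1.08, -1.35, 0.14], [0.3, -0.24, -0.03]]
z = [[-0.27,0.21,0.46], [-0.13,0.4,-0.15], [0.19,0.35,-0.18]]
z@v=[[-0.43,-0.11,0.1], [-0.64,-0.37,0.1], [-0.19,-0.63,-0.01]]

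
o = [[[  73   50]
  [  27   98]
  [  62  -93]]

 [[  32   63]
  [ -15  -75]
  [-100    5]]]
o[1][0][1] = 63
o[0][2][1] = -93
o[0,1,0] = 27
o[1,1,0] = -15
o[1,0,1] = 63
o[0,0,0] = 73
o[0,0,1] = 50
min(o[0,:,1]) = -93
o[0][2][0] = 62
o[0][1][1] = 98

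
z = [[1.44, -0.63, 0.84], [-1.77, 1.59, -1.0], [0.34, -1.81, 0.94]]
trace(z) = 3.97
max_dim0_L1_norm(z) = 4.03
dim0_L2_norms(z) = [2.31, 2.49, 1.61]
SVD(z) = [[-0.47,-0.54,0.7], [0.72,0.23,0.66], [-0.51,0.81,0.28]] @ diag([3.5569625034516292, 1.187412938704207, 0.22465142340290584]) @ [[-0.60, 0.67, -0.45], [-0.77, -0.64, 0.07], [-0.24, 0.38, 0.89]]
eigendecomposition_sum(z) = [[0.99-0.00j,  -1.01-0.00j,  (0.72+0j)],  [(-1.57+0j),  1.60+0.00j,  -1.14+0.00j],  [(1.24-0j),  (-1.27-0j),  0.90+0.00j]] + [[0.23+0.09j, (0.19-0.01j), 0.06-0.09j], [-0.10+0.18j, (-0.01+0.16j), (0.07+0.06j)], [(-0.45+0.13j), (-0.27+0.24j), 0.02+0.21j]] + [[0.23-0.09j,0.19+0.01j,(0.06+0.09j)], [-0.10-0.18j,(-0.01-0.16j),0.07-0.06j], [-0.45-0.13j,-0.27-0.24j,0.02-0.21j]]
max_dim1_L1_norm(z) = 4.36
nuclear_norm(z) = 4.97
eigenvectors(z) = [[(0.44+0j), (0.34+0.27j), (0.34-0.27j)], [-0.70+0.00j, (-0.26+0.26j), (-0.26-0.26j)], [0.56+0.00j, -0.82+0.00j, (-0.82-0j)]]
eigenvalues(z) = [(3.5+0j), (0.24+0.46j), (0.24-0.46j)]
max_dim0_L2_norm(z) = 2.49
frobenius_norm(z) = 3.76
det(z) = 0.95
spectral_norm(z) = 3.56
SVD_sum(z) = [[0.99, -1.1, 0.74], [-1.53, 1.71, -1.15], [1.09, -1.22, 0.82]] + [[0.49, 0.41, -0.04], [-0.21, -0.17, 0.02], [-0.73, -0.62, 0.06]] + [[-0.04, 0.06, 0.14], [-0.04, 0.06, 0.13], [-0.02, 0.02, 0.06]]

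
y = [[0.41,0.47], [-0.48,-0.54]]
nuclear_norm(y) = 0.96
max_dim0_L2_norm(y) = 0.72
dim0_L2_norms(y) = [0.63, 0.72]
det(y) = 0.00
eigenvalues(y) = [-0.06, -0.07]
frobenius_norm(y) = 0.95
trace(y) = -0.13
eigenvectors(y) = [[0.71,  -0.7], [-0.71,  0.71]]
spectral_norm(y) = 0.95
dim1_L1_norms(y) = [0.88, 1.02]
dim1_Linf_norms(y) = [0.47, 0.54]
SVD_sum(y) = [[0.41, 0.47],  [-0.48, -0.54]] + [[-0.00, 0.0],[-0.00, 0.00]]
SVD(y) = [[-0.65, 0.76], [0.76, 0.65]] @ diag([0.9544530560752696, 0.004400425954179978]) @ [[-0.66,-0.75], [-0.75,0.66]]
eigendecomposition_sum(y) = [[-2.88, -2.82], [2.88, 2.82]] + [[3.29, 3.29], [-3.36, -3.36]]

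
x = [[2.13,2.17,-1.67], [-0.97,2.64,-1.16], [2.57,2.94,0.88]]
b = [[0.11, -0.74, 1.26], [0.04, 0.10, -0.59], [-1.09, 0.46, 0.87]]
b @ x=[[4.19, 1.99, 1.78], [-1.53, -1.38, -0.70], [-0.53, 1.41, 2.05]]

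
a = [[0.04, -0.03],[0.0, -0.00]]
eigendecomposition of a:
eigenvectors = [[1.00,0.6], [0.00,0.8]]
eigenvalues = [0.04, -0.0]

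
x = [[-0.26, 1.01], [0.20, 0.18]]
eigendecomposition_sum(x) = [[-0.39, 0.55], [0.11, -0.15]] + [[0.13, 0.46], [0.09, 0.33]]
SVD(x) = [[0.99, 0.12], [0.12, -0.99]] @ diag([1.050729009992072, 0.23678798018708674]) @ [[-0.22,0.98], [-0.98,-0.22]]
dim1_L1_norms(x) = [1.27, 0.38]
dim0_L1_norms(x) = [0.46, 1.19]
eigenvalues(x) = [-0.54, 0.46]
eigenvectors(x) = [[-0.96,  -0.81], [0.27,  -0.58]]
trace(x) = -0.08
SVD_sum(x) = [[-0.23, 1.02], [-0.03, 0.13]] + [[-0.03,  -0.01], [0.23,  0.05]]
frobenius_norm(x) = 1.08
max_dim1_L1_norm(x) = 1.27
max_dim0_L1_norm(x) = 1.19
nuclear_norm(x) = 1.29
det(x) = -0.25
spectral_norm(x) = 1.05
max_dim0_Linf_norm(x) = 1.01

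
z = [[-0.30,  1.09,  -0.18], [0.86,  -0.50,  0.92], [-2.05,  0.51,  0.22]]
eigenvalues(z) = [(-1.99+0j), (0.7+0.71j), (0.7-0.71j)]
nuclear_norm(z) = 4.27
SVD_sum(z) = [[-0.67,0.3,-0.09], [0.99,-0.44,0.13], [-1.85,0.83,-0.24]] + [[0.26,0.45,-0.48], [-0.23,-0.4,0.42], [-0.22,-0.37,0.4]] + [[0.10, 0.34, 0.38], [0.10, 0.34, 0.37], [0.02, 0.06, 0.06]]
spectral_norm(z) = 2.43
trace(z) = -0.58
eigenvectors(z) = [[(-0.48+0j), (-0.12-0.37j), -0.12+0.37j], [0.65+0.00j, 0.26-0.42j, 0.26+0.42j], [(-0.59+0j), (0.78+0j), 0.78-0.00j]]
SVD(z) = [[-0.3, 0.64, -0.71], [0.45, -0.56, -0.7], [-0.84, -0.53, -0.12]] @ diag([2.426565023954122, 1.1062346105489183, 0.738598111929766]) @ [[0.91, -0.41, 0.12], [0.37, 0.64, -0.68], [-0.2, -0.66, -0.73]]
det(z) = -1.98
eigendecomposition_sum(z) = [[(-0.72+0j), (0.64-0j), (-0.33+0j)], [(0.97-0j), -0.86+0.00j, 0.44-0.00j], [-0.90+0.00j, 0.79-0.00j, (-0.4+0j)]] + [[0.21+0.24j, 0.22+0.00j, (0.07-0.19j)],[(-0.06+0.4j), (0.18+0.22j), (0.24-0.08j)],[(-0.58+0.26j), -0.14+0.42j, (0.31+0.25j)]] + [[0.21-0.24j, (0.22-0j), (0.07+0.19j)], [(-0.06-0.4j), (0.18-0.22j), 0.24+0.08j], [-0.58-0.26j, -0.14-0.42j, 0.31-0.25j]]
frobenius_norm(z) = 2.77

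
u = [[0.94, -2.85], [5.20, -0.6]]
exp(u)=[[-1.10, 0.53],[-0.96, -0.81]]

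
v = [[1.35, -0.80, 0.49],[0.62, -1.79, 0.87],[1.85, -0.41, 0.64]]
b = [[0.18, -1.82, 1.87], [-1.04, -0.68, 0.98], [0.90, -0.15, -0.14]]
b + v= [[1.53,-2.62,2.36], [-0.42,-2.47,1.85], [2.75,-0.56,0.50]]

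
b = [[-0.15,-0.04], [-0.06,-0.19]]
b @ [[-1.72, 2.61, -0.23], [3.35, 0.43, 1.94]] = [[0.12, -0.41, -0.04], [-0.53, -0.24, -0.35]]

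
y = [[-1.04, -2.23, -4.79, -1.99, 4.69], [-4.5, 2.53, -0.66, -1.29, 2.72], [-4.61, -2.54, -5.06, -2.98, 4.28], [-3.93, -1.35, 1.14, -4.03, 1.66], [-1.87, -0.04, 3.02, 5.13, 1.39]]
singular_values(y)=[12.74, 6.76, 5.37, 3.33, 1.48]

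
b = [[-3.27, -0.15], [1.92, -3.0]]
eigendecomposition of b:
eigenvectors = [[0.07-0.26j, (0.07+0.26j)], [-0.96+0.00j, (-0.96-0j)]]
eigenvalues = [(-3.14+0.52j), (-3.14-0.52j)]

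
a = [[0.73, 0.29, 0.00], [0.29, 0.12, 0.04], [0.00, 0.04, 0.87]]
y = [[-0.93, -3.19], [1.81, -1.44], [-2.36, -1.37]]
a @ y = [[-0.15, -2.75], [-0.15, -1.15], [-1.98, -1.25]]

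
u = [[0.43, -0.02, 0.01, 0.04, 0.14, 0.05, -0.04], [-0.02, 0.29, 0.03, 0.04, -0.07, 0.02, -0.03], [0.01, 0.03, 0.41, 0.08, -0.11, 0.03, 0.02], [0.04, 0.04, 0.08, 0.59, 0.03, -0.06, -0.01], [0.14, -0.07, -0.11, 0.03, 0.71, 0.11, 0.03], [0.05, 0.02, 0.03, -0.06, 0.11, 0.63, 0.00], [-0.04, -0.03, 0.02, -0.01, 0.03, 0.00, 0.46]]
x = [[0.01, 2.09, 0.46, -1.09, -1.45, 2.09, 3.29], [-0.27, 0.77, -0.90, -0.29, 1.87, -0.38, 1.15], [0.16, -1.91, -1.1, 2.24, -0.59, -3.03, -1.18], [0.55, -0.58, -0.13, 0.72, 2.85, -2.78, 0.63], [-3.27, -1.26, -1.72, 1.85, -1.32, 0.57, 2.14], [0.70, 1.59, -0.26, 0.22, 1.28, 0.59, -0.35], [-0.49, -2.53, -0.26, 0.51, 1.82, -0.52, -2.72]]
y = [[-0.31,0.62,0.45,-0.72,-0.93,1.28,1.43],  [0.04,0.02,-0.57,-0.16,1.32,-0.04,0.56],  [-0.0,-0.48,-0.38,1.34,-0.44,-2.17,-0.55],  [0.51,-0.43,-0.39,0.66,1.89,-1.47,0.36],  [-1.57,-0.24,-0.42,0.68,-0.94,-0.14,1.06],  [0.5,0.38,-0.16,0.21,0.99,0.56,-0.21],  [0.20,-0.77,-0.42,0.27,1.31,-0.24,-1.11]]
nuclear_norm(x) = 22.92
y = x @ u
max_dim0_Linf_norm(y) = 2.17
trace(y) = -1.50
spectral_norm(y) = 4.18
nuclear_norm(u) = 3.52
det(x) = 236.19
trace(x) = -3.05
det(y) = 1.16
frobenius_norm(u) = 1.43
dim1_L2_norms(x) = [4.8, 2.55, 4.56, 4.17, 5.03, 2.29, 4.24]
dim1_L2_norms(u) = [0.46, 0.31, 0.43, 0.6, 0.74, 0.65, 0.46]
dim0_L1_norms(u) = [0.73, 0.5, 0.69, 0.85, 1.2, 0.9, 0.59]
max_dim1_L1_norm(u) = 1.2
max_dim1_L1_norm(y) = 5.74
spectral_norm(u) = 0.86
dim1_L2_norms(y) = [2.4, 1.55, 2.72, 2.63, 2.28, 1.34, 1.97]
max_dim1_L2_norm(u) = 0.74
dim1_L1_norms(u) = [0.73, 0.5, 0.69, 0.85, 1.2, 0.9, 0.59]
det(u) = 0.00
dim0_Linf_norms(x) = [3.27, 2.53, 1.72, 2.24, 2.85, 3.03, 3.29]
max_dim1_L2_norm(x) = 5.03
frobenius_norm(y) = 5.77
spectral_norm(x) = 7.55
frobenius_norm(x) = 10.79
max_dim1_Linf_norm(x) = 3.29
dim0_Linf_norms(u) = [0.43, 0.29, 0.41, 0.59, 0.71, 0.63, 0.46]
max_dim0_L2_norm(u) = 0.74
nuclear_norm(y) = 11.78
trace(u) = 3.52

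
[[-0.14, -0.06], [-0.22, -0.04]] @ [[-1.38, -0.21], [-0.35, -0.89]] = [[0.21, 0.08], [0.32, 0.08]]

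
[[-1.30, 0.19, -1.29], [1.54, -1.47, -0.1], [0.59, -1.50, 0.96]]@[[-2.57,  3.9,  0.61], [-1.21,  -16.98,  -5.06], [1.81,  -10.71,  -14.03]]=[[0.78, 5.52, 16.34], [-2.36, 32.04, 9.78], [2.04, 17.49, -5.52]]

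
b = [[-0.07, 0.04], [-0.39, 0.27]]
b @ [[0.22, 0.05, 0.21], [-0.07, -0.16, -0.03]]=[[-0.02, -0.01, -0.02], [-0.10, -0.06, -0.09]]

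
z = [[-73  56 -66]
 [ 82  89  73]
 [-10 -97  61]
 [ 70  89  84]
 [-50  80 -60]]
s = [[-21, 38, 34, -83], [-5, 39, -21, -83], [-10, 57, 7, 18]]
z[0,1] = 56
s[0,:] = [-21, 38, 34, -83]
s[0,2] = 34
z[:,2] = [-66, 73, 61, 84, -60]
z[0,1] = 56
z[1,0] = 82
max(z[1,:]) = 89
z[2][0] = -10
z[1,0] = 82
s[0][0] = -21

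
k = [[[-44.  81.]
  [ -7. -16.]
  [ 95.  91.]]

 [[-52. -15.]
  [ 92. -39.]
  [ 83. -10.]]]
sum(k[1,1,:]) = 53.0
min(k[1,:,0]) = -52.0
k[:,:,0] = [[-44.0, -7.0, 95.0], [-52.0, 92.0, 83.0]]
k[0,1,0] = -7.0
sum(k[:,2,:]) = 259.0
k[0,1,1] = -16.0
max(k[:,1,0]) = 92.0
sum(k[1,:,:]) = 59.0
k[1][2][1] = -10.0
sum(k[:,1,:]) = 30.0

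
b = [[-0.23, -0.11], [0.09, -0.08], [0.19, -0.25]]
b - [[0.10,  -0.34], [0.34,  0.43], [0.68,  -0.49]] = [[-0.33,0.23], [-0.25,-0.51], [-0.49,0.24]]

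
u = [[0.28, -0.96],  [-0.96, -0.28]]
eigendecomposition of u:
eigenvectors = [[0.8, 0.60], [-0.60, 0.80]]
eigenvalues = [1.0, -1.0]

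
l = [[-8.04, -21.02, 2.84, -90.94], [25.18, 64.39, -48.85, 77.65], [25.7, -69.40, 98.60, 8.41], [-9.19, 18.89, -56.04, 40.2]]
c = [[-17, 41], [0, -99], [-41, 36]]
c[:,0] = [-17, 0, -41]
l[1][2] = -48.85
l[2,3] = 8.41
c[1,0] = 0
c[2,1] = 36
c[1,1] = -99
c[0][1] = 41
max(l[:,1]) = 64.39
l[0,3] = -90.94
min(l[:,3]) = -90.94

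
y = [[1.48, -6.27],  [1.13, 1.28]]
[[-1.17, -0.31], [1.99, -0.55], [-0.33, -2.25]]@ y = [[-2.08, 6.94], [2.32, -13.18], [-3.03, -0.81]]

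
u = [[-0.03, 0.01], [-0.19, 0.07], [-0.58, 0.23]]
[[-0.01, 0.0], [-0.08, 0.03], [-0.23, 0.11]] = u @ [[0.40, 0.01], [0.01, 0.50]]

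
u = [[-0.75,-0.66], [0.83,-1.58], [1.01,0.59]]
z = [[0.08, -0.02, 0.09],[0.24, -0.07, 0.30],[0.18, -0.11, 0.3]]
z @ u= [[0.01, 0.03],[0.06, 0.13],[0.08, 0.23]]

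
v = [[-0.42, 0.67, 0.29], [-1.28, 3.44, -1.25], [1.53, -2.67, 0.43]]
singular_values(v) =[4.98, 0.75, 0.18]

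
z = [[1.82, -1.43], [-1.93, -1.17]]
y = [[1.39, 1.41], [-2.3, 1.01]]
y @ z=[[-0.19,-3.64], [-6.14,2.11]]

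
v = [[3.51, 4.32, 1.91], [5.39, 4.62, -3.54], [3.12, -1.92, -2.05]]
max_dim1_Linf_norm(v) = 5.39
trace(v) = 6.08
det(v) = -104.38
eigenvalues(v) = [-5.1, 8.87, 2.31]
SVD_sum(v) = [[3.57, 2.99, -1.21], [5.76, 4.82, -1.95], [1.21, 1.02, -0.41]] + [[-0.86, 1.95, 2.3], [0.33, -0.74, -0.87], [0.97, -2.21, -2.60]] + [[0.8, -0.62, 0.82], [-0.69, 0.54, -0.71], [0.94, -0.73, 0.97]]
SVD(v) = [[-0.52, -0.64, -0.57], [-0.84, 0.24, 0.49], [-0.18, 0.73, -0.66]] @ diag([9.275419553449414, 4.882203171197096, 2.3049260948328145]) @ [[-0.74, -0.62, 0.25], [0.27, -0.62, -0.73], [-0.61, 0.48, -0.63]]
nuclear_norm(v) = 16.46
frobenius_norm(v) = 10.73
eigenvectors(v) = [[0.42, -0.64, 0.62],[-0.51, -0.77, -0.46],[-0.75, -0.05, 0.64]]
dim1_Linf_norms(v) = [4.32, 5.39, 3.12]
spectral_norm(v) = 9.28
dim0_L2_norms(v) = [7.15, 6.61, 4.51]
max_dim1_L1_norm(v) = 13.55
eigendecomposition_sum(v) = [[-1.12, 0.83, 1.67], [1.35, -1.0, -2.01], [2.0, -1.48, -2.97]] + [[3.83, 4.21, -0.70], [4.63, 5.09, -0.84], [0.28, 0.31, -0.05]] + [[0.80, -0.72, 0.94], [-0.59, 0.53, -0.69], [0.83, -0.75, 0.98]]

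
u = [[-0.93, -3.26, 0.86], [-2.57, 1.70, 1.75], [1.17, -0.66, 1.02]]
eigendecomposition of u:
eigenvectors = [[(0.84+0j), (0.59+0.01j), (0.59-0.01j)], [(0.51+0j), (-0.43-0.02j), (-0.43+0.02j)], [(-0.16+0j), (0.69+0j), 0.69-0.00j]]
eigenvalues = [(-3.07+0j), (2.43+0.04j), (2.43-0.04j)]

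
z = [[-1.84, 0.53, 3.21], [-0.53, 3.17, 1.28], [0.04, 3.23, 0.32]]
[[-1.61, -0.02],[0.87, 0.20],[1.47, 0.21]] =z @ [[0.03, -1.03], [0.51, 0.14], [-0.57, -0.62]]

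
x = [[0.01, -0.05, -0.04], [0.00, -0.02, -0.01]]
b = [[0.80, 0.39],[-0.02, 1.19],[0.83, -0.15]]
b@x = [[0.01, -0.05, -0.04], [-0.0, -0.02, -0.01], [0.01, -0.04, -0.03]]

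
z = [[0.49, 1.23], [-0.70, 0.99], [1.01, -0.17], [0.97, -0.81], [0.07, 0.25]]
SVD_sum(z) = [[-0.41, 0.54], [-0.74, 0.96], [0.46, -0.59], [0.75, -0.98], [-0.09, 0.12]] + [[0.90, 0.69],  [0.04, 0.03],  [0.55, 0.42],  [0.22, 0.17],  [0.16, 0.13]]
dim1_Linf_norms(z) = [1.23, 0.99, 1.01, 0.97, 0.25]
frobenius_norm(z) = 2.44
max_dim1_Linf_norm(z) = 1.23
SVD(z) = [[-0.34, 0.83], [-0.60, 0.04], [0.37, 0.50], [0.61, 0.2], [-0.08, 0.15]] @ diag([2.00843634802971, 1.379377916277146]) @ [[0.61, -0.79], [0.79, 0.61]]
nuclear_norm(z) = 3.39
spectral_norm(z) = 2.01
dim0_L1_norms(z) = [3.24, 3.45]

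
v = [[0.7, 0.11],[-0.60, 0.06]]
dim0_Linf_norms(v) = [0.7, 0.11]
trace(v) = 0.76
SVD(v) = [[-0.76,0.65], [0.65,0.76]] @ diag([0.9230438885336743, 0.1170041872782087]) @ [[-1.00, -0.05], [-0.05, 1.0]]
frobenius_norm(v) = 0.93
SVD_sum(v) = [[0.70, 0.03], [-0.6, -0.03]] + [[-0.0, 0.08], [-0.00, 0.09]]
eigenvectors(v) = [[0.65, -0.21], [-0.76, 0.98]]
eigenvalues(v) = [0.57, 0.19]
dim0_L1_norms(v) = [1.3, 0.17]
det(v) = 0.11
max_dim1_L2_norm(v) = 0.71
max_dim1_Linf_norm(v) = 0.7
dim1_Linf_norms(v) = [0.7, 0.6]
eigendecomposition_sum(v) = [[0.76, 0.16],  [-0.90, -0.19]] + [[-0.06, -0.05], [0.3, 0.25]]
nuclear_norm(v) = 1.04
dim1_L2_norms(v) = [0.71, 0.6]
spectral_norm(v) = 0.92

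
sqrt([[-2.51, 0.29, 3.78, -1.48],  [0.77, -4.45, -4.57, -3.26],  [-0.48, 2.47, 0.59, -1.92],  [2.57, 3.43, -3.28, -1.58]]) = [[-0.97, -0.08, 2.42, -1.26], [1.08, 0.80, -2.48, -1.38], [-0.90, 1.03, 2.28, -0.45], [0.93, 1.76, -0.32, 1.37]]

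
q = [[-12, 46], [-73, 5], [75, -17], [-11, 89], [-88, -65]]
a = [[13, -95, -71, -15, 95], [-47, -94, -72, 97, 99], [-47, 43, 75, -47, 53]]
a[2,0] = -47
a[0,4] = 95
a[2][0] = -47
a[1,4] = 99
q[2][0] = 75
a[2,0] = -47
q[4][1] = -65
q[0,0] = -12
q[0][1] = 46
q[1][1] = 5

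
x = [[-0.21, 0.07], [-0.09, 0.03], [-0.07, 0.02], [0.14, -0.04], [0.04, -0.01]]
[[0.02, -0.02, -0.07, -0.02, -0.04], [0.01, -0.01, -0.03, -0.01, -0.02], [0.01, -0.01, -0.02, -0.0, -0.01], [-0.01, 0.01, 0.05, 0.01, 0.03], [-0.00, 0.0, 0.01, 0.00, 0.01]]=x @ [[-0.10, -0.01, 0.47, -0.10, 0.19], [-0.05, -0.3, 0.46, -0.55, -0.04]]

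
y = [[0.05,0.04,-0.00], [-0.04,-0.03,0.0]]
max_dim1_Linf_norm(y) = 0.05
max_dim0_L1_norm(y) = 0.09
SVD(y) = [[-0.79,0.62], [0.62,0.79]] @ diag([0.08123105625617659, 0.0012310562561766024]) @ [[-0.79, -0.62, 0.00],  [-0.62, 0.79, 0.0]]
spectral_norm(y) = 0.08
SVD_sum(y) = [[0.05, 0.04, 0.0], [-0.04, -0.03, 0.00]] + [[-0.00, 0.00, 0.0], [-0.0, 0.00, 0.0]]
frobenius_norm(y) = 0.08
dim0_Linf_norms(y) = [0.05, 0.04, 0.0]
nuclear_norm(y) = 0.08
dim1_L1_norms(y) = [0.09, 0.07]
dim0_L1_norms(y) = [0.09, 0.07, 0.0]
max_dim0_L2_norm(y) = 0.06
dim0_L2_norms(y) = [0.06, 0.05, 0.0]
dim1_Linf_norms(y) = [0.05, 0.04]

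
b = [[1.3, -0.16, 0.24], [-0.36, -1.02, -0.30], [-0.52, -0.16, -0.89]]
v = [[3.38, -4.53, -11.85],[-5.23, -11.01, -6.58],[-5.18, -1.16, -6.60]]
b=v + [[-2.08, 4.37, 12.09], [4.87, 9.99, 6.28], [4.66, 1.00, 5.71]]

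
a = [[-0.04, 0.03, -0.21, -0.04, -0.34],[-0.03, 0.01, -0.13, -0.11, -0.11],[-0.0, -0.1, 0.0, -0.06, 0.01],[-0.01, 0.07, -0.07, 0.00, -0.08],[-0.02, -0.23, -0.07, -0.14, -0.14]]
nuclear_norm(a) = 0.88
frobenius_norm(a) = 0.58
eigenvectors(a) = [[-0.73+0.00j, (0.88+0j), 0.88-0.00j, (-0.74+0j), (0.9+0j)],[(-0.33+0j), 0.01+0.11j, 0.01-0.11j, -0.22+0.00j, -0.06+0.00j],[-0.10+0.00j, (-0.26-0.03j), (-0.26+0.03j), -0.42+0.00j, -0.38+0.00j],[-0.11+0.00j, 0.32+0.04j, 0.32-0.04j, 0.40+0.00j, 0.02+0.00j],[-0.58+0.00j, (-0.21-0.08j), -0.21+0.08j, (0.28+0j), 0.17+0.00j]]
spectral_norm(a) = 0.49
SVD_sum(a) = [[-0.04,-0.05,-0.20,-0.11,-0.30], [-0.02,-0.03,-0.10,-0.05,-0.15], [-0.00,-0.0,-0.01,-0.01,-0.02], [-0.01,-0.01,-0.05,-0.03,-0.07], [-0.02,-0.03,-0.12,-0.06,-0.17]] + [[-0.0, 0.09, -0.02, 0.04, -0.02], [-0.00, 0.01, -0.0, 0.00, -0.0], [0.0, -0.1, 0.02, -0.05, 0.02], [-0.00, 0.08, -0.02, 0.04, -0.02], [0.0, -0.2, 0.04, -0.09, 0.04]] + [[0.00, -0.01, 0.01, 0.03, -0.02], [-0.01, 0.03, -0.03, -0.06, 0.04], [-0.0, 0.0, -0.00, -0.01, 0.01], [-0.0, 0.01, -0.01, -0.01, 0.01], [0.00, -0.01, 0.01, 0.01, -0.01]] + [[0.0, -0.0, -0.0, 0.00, 0.0],[-0.0, 0.00, 0.00, -0.0, -0.00],[0.0, -0.00, -0.0, 0.00, 0.0],[0.0, -0.00, -0.0, 0.00, 0.00],[-0.00, 0.0, 0.00, -0.00, -0.00]] + [[-0.0, -0.00, -0.0, 0.00, 0.00], [-0.00, -0.00, -0.0, 0.0, 0.00], [-0.00, -0.0, -0.00, 0.0, 0.0], [0.0, 0.0, 0.00, -0.00, -0.0], [0.00, 0.00, 0.0, -0.00, -0.0]]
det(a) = -0.00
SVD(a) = [[-0.79, -0.38, 0.38, -0.06, -0.3], [-0.38, -0.02, -0.89, 0.23, -0.13], [-0.05, 0.40, -0.14, -0.81, -0.40], [-0.19, -0.31, -0.15, -0.50, 0.77], [-0.44, 0.78, 0.17, 0.2, 0.36]] @ diag([0.4928234685123578, 0.28560849789518933, 0.09391452543473958, 0.005604838485552043, 0.0012093433844294682]) @ [[0.11,0.13,0.53,0.28,0.78],[0.01,-0.88,0.17,-0.4,0.18],[0.10,-0.35,0.37,0.72,-0.46],[-0.62,0.21,0.64,-0.31,-0.26],[0.77,0.21,0.39,-0.38,-0.27]]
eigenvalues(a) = [(-0.33+0j), (0.09+0.04j), (0.09-0.04j), (-0+0j), (-0.02+0j)]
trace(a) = -0.17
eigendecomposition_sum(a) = [[(-0.04+0j), -0.16+0.00j, -0.17+0.00j, (-0.18-0j), -0.22+0.00j], [(-0.02+0j), (-0.07+0j), -0.07+0.00j, (-0.08-0j), -0.10+0.00j], [(-0.01+0j), (-0.02+0j), (-0.02+0j), (-0.02-0j), -0.03+0.00j], [(-0.01+0j), -0.02+0.00j, (-0.03+0j), (-0.03-0j), -0.03+0.00j], [-0.03+0.00j, -0.12+0.00j, -0.13+0.00j, (-0.14-0j), -0.18+0.00j]] + [[0.00+0.05j, 0.10-0.31j, -0.04+0.20j, (0.05+0.12j), (-0.06+0.04j)], [-0.01+0.00j, 0.04+0.01j, -0.03-0.00j, -0.01+0.01j, -0.01-0.01j], [-0.02j, -0.04+0.09j, 0.02-0.06j, (-0.01-0.04j), (0.02-0.01j)], [(-0+0.02j), (0.05-0.11j), (-0.02+0.07j), (0.01+0.04j), (-0.02+0.01j)], [(0.01-0.01j), (-0.05+0.07j), 0.03-0.05j, -0.00-0.03j, (0.02-0.01j)]] + [[-0.05j, 0.10+0.31j, -0.04-0.20j, (0.05-0.12j), -0.06-0.04j], [(-0.01-0j), 0.04-0.01j, -0.03+0.00j, (-0.01-0.01j), -0.01+0.01j], [0.00+0.02j, (-0.04-0.09j), 0.02+0.06j, -0.01+0.04j, (0.02+0.01j)], [-0.00-0.02j, 0.05+0.11j, (-0.02-0.07j), 0.01-0.04j, (-0.02-0.01j)], [(0.01+0.01j), -0.05-0.07j, (0.03+0.05j), -0.00+0.03j, (0.02+0.01j)]] + [[(-0+0j), -0.00-0.00j, (-0+0j), 0.00+0.00j, 0.00+0.00j], [-0.00+0.00j, -0.00-0.00j, (-0+0j), 0j, 0j], [(-0+0j), -0.00-0.00j, (-0+0j), 0.00+0.00j, 0.00+0.00j], [0.00-0.00j, 0.00+0.00j, 0.00-0.00j, -0.00-0.00j, -0.00-0.00j], [-0j, 0j, -0j, (-0-0j), (-0-0j)]] + [[(-0-0j), (-0+0j), (0.04-0j), 0.03-0.00j, (-0.01-0j)], [0j, -0j, (-0+0j), (-0+0j), 0.00+0.00j], [0j, 0.00-0.00j, -0.01+0.00j, -0.01+0.00j, 0.00+0.00j], [-0.00-0.00j, (-0+0j), 0.00-0.00j, 0.00-0.00j, (-0-0j)], [-0.00-0.00j, -0.00+0.00j, (0.01-0j), 0.01-0.00j, -0.00-0.00j]]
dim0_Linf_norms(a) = [0.04, 0.23, 0.21, 0.14, 0.34]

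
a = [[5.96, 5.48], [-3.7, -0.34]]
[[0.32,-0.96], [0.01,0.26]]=a @ [[-0.01, -0.06],[0.07, -0.11]]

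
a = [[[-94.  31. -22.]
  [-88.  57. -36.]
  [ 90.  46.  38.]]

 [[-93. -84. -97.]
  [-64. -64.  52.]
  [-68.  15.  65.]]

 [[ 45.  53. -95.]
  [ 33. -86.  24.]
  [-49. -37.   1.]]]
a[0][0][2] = -22.0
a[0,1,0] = -88.0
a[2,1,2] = 24.0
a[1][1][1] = -64.0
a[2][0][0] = 45.0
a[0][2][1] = 46.0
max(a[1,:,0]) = -64.0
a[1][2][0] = -68.0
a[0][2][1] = 46.0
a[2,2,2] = 1.0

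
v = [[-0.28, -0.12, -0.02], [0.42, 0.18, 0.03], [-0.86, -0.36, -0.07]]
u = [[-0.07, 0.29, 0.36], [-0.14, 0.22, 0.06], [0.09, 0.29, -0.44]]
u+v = [[-0.35, 0.17, 0.34], [0.28, 0.40, 0.09], [-0.77, -0.07, -0.51]]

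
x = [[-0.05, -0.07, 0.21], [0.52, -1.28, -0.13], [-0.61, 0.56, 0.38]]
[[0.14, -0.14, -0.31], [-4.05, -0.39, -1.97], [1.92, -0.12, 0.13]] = x @ [[1.45, 0.42, 1.63],  [3.53, 0.52, 2.24],  [2.19, -0.41, -0.35]]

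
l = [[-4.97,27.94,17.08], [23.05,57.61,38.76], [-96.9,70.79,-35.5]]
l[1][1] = 57.61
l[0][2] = 17.08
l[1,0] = 23.05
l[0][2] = 17.08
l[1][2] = 38.76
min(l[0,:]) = -4.97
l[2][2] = -35.5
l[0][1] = 27.94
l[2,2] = -35.5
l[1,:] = [23.05, 57.61, 38.76]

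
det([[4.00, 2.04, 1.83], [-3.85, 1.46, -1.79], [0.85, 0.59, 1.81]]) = 19.479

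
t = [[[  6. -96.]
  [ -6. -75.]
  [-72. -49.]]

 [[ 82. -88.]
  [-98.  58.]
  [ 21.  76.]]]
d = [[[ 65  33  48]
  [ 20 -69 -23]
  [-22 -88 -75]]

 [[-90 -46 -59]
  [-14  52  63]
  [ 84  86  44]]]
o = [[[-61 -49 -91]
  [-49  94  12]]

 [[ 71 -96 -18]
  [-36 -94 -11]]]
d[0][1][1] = -69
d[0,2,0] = -22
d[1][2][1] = 86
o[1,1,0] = -36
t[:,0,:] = [[6.0, -96.0], [82.0, -88.0]]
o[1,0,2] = -18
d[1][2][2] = 44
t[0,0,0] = 6.0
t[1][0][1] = -88.0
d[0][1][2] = -23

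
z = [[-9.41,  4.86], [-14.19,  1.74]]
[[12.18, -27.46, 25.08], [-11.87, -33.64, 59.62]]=z@[[1.50, 2.2, -4.68], [5.41, -1.39, -3.90]]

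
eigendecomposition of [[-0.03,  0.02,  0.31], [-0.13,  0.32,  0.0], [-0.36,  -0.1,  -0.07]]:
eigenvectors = [[-0.06-0.66j, -0.06+0.66j, (0.09+0j)], [(0.1-0.13j), (0.1+0.13j), (-0.98+0j)], [(0.73+0j), 0.73-0.00j, 0.17+0.00j]]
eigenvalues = [(-0.06+0.34j), (-0.06-0.34j), (0.33+0j)]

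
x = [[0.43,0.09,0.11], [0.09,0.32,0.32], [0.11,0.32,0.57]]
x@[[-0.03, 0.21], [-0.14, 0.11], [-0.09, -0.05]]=[[-0.04, 0.09], [-0.08, 0.04], [-0.1, 0.03]]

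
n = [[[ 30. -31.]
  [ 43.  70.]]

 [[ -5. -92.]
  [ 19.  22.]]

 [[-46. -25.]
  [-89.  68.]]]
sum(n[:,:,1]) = 12.0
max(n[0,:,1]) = 70.0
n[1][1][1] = 22.0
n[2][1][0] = -89.0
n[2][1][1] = 68.0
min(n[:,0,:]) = -92.0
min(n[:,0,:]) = -92.0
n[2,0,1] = -25.0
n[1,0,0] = -5.0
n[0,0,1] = -31.0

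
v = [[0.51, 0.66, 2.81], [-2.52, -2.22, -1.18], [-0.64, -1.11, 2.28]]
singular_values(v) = [4.18, 3.24, 0.36]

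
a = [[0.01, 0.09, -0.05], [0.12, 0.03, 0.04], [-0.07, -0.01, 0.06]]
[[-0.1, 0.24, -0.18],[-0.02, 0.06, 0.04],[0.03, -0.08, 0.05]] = a @ [[-0.05, 0.18, 0.34],  [-0.91, 2.24, -1.51],  [0.36, -0.83, 1.00]]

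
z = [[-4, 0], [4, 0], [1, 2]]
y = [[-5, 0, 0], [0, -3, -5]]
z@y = [[20, 0, 0], [-20, 0, 0], [-5, -6, -10]]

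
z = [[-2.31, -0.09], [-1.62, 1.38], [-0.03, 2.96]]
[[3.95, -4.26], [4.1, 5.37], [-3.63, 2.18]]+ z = [[1.64, -4.35], [2.48, 6.75], [-3.66, 5.14]]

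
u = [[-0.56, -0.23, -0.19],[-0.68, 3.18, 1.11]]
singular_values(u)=[3.44, 0.61]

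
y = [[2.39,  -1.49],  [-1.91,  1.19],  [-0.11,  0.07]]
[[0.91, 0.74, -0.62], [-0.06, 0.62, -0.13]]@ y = [[0.83, -0.52],[-1.31, 0.82]]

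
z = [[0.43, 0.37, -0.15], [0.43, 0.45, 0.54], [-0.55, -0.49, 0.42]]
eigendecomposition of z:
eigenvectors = [[0.68+0.00j,-0.43-0.08j,-0.43+0.08j], [-0.73+0.00j,0.15-0.49j,0.15+0.49j], [0.04+0.00j,(0.74+0j),(0.74-0j)]]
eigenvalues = [(0.02+0j), (0.64+0.39j), (0.64-0.39j)]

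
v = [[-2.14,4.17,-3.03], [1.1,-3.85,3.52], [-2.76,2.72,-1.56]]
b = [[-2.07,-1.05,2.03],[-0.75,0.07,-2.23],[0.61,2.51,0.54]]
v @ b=[[-0.55,-5.07,-15.28], [2.76,7.41,12.72], [2.72,-0.83,-12.51]]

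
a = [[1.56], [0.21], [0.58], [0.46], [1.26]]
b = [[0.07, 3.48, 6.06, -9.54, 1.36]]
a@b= [[0.11, 5.43, 9.45, -14.88, 2.12],[0.01, 0.73, 1.27, -2.0, 0.29],[0.04, 2.02, 3.51, -5.53, 0.79],[0.03, 1.60, 2.79, -4.39, 0.63],[0.09, 4.38, 7.64, -12.02, 1.71]]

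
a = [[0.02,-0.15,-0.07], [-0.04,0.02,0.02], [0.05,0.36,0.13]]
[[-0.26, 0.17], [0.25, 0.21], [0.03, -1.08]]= a @ [[-4.8, -5.09],[-0.50, -3.84],[3.48, 4.28]]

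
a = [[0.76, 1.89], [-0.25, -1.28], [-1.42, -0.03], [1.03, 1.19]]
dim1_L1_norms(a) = [2.65, 1.53, 1.45, 2.22]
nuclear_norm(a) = 4.27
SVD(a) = [[0.69,  -0.27], [-0.42,  0.35], [-0.27,  -0.88], [0.53,  0.18]] @ diag([2.920433763490163, 1.347578061956592]) @ [[0.53, 0.85], [0.85, -0.53]]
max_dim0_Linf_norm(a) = 1.89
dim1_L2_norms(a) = [2.04, 1.3, 1.42, 1.57]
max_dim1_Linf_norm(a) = 1.89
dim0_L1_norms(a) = [3.46, 4.39]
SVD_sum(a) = [[1.07, 1.70], [-0.65, -1.03], [-0.42, -0.66], [0.83, 1.32]] + [[-0.31, 0.19], [0.4, -0.25], [-1.00, 0.63], [0.20, -0.13]]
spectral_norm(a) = 2.92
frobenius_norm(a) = 3.22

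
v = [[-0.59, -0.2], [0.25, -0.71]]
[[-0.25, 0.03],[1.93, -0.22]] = v@[[1.20,-0.14], [-2.30,0.26]]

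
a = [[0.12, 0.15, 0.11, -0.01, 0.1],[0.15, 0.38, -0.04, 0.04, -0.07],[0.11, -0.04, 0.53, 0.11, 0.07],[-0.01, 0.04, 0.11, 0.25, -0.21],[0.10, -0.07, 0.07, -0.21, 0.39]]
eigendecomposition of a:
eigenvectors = [[-0.85,0.18,0.44,-0.24,-0.06], [0.39,-0.11,0.85,0.15,-0.31], [0.14,-0.31,-0.12,-0.82,-0.44], [0.1,0.78,-0.17,0.06,-0.59], [0.32,0.49,0.22,-0.49,0.61]]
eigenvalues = [-0.0, 0.07, 0.44, 0.6, 0.57]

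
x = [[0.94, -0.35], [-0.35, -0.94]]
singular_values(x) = [1.0, 1.0]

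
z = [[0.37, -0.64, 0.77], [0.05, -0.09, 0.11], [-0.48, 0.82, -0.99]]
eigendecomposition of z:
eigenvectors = [[0.61, 0.86, -0.46], [0.09, 0.50, 0.57], [-0.78, -0.00, 0.69]]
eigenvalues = [-0.71, -0.0, 0.0]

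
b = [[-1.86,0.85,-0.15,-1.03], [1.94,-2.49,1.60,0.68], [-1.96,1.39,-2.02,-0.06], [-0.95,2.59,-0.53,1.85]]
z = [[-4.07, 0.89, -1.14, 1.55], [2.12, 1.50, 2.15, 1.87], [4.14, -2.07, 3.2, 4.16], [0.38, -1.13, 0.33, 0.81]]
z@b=[[10.06, -3.25, 3.52, 7.73], [-7.02, 5.9, -3.25, 2.17], [-21.94, 23.90, -12.6, 1.83], [-4.32, 5.69, -2.96, 0.32]]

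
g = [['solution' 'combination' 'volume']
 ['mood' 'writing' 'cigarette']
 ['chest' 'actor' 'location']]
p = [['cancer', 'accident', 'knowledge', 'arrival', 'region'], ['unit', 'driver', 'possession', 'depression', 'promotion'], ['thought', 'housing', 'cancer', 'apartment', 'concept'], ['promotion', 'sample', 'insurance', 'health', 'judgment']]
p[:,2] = ['knowledge', 'possession', 'cancer', 'insurance']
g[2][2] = 'location'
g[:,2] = ['volume', 'cigarette', 'location']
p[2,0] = 'thought'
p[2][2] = 'cancer'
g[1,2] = 'cigarette'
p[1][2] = 'possession'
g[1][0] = 'mood'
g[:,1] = ['combination', 'writing', 'actor']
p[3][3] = 'health'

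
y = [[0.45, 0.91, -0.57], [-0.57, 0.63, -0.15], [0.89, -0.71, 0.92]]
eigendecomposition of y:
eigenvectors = [[-0.67+0.00j, (-0.67-0j), (-0.04+0j)], [-0.03-0.35j, -0.03+0.35j, (0.53+0j)], [(0.34+0.56j), (0.34-0.56j), 0.85+0.00j]]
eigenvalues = [(0.78+0.95j), (0.78-0.95j), (0.43+0j)]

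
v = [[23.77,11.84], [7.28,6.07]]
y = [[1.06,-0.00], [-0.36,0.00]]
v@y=[[20.93, 0.0], [5.53, 0.00]]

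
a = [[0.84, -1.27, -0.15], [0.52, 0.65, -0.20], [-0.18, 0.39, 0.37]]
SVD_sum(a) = [[0.69, -1.34, -0.20], [-0.14, 0.27, 0.04], [-0.22, 0.42, 0.06]] + [[0.11, 0.06, -0.04], [0.66, 0.38, -0.25], [-0.07, -0.04, 0.03]] + [[0.03, 0.00, 0.09],[0.0, 0.00, 0.01],[0.1, 0.01, 0.28]]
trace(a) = 1.86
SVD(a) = [[-0.94, -0.17, 0.31], [0.19, -0.98, 0.04], [0.29, 0.1, 0.95]] @ diag([1.6224466662412318, 0.8140724245455193, 0.3166273879456655]) @ [[-0.46,0.88,0.13],[-0.82,-0.47,0.32],[0.34,0.04,0.94]]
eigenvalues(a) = [(0.77+0.85j), (0.77-0.85j), (0.32+0j)]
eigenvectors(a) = [[(0.8+0j), 0.80-0.00j, (0.34+0j)], [0.07-0.54j, (0.07+0.54j), (0.03+0j)], [(-0.25+0.02j), -0.25-0.02j, (0.94+0j)]]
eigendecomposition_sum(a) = [[(0.4+0.33j), (-0.64+0.57j), -0.13-0.14j], [0.26-0.24j, 0.32+0.48j, -0.10+0.07j], [(-0.13-0.1j), (0.19-0.19j), 0.04+0.04j]] + [[(0.4-0.33j), -0.64-0.57j, (-0.13+0.14j)], [(0.26+0.24j), 0.32-0.48j, (-0.1-0.07j)], [-0.13+0.10j, 0.19+0.19j, (0.04-0.04j)]] + [[(0.03+0j),0.00-0.00j,(0.1-0j)], [0.00+0.00j,-0j,0.01-0.00j], [(0.09+0j),(0.01-0j),(0.28-0j)]]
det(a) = 0.42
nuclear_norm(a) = 2.75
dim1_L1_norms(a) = [2.26, 1.37, 0.94]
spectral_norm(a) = 1.62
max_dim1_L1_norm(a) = 2.26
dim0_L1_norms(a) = [1.54, 2.31, 0.72]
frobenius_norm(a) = 1.84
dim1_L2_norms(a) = [1.53, 0.86, 0.57]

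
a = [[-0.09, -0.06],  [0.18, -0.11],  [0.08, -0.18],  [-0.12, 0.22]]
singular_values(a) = [0.37, 0.14]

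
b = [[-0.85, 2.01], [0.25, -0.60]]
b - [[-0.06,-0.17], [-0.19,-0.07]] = [[-0.79, 2.18], [0.44, -0.53]]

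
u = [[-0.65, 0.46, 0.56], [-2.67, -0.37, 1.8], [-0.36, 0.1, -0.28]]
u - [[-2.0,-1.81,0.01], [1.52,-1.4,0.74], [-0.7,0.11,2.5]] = [[1.35, 2.27, 0.55],[-4.19, 1.03, 1.06],[0.34, -0.01, -2.78]]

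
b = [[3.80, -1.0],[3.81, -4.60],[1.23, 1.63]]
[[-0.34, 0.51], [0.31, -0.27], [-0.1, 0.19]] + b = [[3.46, -0.49], [4.12, -4.87], [1.13, 1.82]]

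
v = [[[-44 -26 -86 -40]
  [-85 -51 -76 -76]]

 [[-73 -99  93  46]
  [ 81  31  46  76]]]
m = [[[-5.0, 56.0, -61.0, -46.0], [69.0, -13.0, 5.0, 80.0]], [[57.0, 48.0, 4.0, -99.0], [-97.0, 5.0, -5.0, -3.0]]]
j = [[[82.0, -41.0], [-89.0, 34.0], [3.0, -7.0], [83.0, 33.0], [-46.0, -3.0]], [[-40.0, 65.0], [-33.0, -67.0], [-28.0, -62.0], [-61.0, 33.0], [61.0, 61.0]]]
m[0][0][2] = -61.0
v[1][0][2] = 93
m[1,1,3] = -3.0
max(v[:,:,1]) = 31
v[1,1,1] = 31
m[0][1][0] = 69.0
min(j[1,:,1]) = -67.0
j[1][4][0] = 61.0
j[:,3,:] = [[83.0, 33.0], [-61.0, 33.0]]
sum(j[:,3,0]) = 22.0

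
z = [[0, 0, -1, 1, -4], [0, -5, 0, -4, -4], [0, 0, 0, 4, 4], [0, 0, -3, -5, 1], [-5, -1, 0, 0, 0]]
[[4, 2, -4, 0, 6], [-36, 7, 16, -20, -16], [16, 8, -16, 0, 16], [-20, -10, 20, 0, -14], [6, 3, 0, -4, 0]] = z @[[-2, 0, 0, 0, 0], [4, -3, 0, 4, 0], [0, 0, 0, 0, -2], [4, 2, -4, 0, 4], [0, 0, 0, 0, 0]]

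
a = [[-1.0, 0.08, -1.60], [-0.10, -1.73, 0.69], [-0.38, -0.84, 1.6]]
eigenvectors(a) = [[0.50, -0.99, -0.66], [-0.19, 0.02, -0.71], [-0.84, -0.13, -0.27]]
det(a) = 3.10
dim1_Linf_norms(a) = [1.6, 1.73, 1.6]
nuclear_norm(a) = 5.02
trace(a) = -1.13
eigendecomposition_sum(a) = [[0.13, 0.24, -0.96], [-0.05, -0.09, 0.36], [-0.22, -0.4, 1.60]] + [[-1.06, 1.34, -0.93], [0.02, -0.03, 0.02], [-0.14, 0.17, -0.12]] + [[-0.07,  -1.50,  0.29], [-0.07,  -1.61,  0.31], [-0.03,  -0.61,  0.12]]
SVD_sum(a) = [[-0.12, 0.81, -1.18], [0.13, -0.87, 1.26], [0.14, -0.99, 1.44]] + [[-0.66, -0.85, -0.52], [-0.55, -0.7, -0.43], [-0.06, -0.08, -0.05]] + [[-0.22, 0.11, 0.10], [0.32, -0.16, -0.14], [-0.46, 0.23, 0.21]]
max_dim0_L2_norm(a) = 2.37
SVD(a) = [[0.53, -0.77, -0.37],[-0.56, -0.64, 0.53],[-0.64, -0.07, -0.76]] @ diag([2.7425661234855547, 1.5500974555346925, 0.7286487059305666]) @ [[-0.08,0.56,-0.82], [0.55,0.71,0.43], [0.83,-0.42,-0.37]]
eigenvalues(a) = [1.64, -1.21, -1.56]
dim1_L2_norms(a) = [1.89, 1.87, 1.85]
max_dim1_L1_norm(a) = 2.82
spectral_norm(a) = 2.74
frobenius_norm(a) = 3.23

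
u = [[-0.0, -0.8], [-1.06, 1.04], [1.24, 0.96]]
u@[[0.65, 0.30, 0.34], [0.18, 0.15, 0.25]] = [[-0.14, -0.12, -0.2], [-0.5, -0.16, -0.10], [0.98, 0.52, 0.66]]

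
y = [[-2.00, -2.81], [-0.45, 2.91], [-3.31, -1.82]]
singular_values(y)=[5.29, 2.62]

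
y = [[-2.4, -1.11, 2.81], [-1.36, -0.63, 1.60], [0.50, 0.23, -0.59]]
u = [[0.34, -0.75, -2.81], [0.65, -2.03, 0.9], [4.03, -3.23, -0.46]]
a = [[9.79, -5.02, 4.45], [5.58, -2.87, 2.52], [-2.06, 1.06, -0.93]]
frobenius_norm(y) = 4.51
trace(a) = 5.99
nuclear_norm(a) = 13.90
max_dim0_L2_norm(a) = 11.46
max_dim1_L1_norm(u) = 7.72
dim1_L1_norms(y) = [6.32, 3.59, 1.32]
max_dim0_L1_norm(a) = 17.43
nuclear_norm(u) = 9.64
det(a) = 0.00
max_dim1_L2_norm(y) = 3.86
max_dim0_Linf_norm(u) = 4.03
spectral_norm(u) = 5.56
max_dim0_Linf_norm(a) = 9.79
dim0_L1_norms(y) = [4.26, 1.97, 5.0]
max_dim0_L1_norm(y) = 5.0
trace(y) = -3.62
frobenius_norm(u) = 6.39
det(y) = -0.00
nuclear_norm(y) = 4.52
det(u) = -18.73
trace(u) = -2.15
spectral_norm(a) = 13.89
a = y @ u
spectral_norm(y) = 4.51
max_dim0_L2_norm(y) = 3.29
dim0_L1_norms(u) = [5.02, 6.01, 4.17]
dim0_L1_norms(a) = [17.43, 8.95, 7.9]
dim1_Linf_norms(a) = [9.79, 5.58, 2.06]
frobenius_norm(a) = 13.89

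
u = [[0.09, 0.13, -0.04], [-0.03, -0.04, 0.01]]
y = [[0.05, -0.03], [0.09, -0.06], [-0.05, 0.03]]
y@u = [[0.01,0.01,-0.0], [0.01,0.01,-0.00], [-0.01,-0.01,0.0]]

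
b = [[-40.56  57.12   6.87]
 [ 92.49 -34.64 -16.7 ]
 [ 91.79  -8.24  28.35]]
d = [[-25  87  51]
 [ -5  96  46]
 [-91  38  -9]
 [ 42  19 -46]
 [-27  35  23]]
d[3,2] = -46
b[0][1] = 57.12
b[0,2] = 6.87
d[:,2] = [51, 46, -9, -46, 23]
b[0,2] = 6.87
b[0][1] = 57.12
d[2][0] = -91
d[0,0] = -25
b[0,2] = 6.87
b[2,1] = -8.24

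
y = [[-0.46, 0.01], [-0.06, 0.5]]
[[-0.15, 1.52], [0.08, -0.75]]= y @ [[0.33, -3.34], [0.19, -1.9]]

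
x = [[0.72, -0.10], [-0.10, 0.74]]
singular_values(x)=[0.83, 0.63]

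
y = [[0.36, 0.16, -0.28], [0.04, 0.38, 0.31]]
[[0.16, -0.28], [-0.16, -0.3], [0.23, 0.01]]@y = [[0.05, -0.08, -0.13], [-0.07, -0.14, -0.05], [0.08, 0.04, -0.06]]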